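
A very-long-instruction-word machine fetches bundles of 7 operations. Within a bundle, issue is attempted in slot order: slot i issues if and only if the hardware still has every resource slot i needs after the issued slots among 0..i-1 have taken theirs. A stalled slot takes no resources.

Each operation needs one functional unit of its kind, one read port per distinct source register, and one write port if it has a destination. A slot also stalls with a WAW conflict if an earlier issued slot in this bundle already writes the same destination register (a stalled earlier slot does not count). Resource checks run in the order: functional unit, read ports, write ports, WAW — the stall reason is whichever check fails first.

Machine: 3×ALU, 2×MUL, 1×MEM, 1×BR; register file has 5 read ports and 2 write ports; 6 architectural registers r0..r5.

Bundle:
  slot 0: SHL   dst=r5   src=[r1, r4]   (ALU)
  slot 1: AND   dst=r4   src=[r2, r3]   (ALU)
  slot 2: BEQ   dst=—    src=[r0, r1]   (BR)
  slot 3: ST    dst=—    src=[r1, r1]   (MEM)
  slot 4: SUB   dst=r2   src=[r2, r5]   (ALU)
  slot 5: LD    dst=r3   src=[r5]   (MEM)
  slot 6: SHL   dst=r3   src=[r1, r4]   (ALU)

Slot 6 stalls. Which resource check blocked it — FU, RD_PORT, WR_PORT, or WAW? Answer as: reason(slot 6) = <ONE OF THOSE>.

reason(slot 6) = RD_PORT

slot 0 (ALU): ISSUE — free A2,Mu2,Ld1,B1 rp3 wp1
slot 1 (ALU): ISSUE — free A1,Mu2,Ld1,B1 rp1 wp0
slot 2 (BR): stall RD_PORT — free A1,Mu2,Ld1,B1 rp1 wp0
slot 3 (MEM): ISSUE — free A1,Mu2,Ld0,B1 rp0 wp0
slot 4 (ALU): stall RD_PORT — free A1,Mu2,Ld0,B1 rp0 wp0
slot 5 (MEM): stall FU — free A1,Mu2,Ld0,B1 rp0 wp0
slot 6 (ALU): stall RD_PORT — free A1,Mu2,Ld0,B1 rp0 wp0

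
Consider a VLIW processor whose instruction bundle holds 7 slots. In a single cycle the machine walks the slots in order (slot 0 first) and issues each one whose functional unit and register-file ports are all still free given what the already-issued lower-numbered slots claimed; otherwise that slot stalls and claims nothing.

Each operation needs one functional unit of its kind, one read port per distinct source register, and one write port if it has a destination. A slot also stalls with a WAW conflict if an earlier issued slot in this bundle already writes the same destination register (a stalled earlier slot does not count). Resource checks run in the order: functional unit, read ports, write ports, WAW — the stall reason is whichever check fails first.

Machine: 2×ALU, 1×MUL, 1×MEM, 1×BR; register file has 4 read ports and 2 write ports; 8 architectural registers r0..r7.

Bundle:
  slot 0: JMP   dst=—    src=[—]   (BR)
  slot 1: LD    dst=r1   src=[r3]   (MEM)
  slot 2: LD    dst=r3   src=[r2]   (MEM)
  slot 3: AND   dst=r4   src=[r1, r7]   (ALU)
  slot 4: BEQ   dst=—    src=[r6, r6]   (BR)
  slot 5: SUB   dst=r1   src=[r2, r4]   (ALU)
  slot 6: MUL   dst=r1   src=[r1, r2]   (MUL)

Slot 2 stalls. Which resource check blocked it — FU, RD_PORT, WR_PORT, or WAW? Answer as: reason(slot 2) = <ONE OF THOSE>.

reason(slot 2) = FU

  0. BR ⇒ go  {2A/1Mu/1Ld/0B | 4r 2w}
  1. MEM→r1 ⇒ go  {2A/1Mu/0Ld/0B | 3r 1w}
  2. MEM→r3 ⇒ no(FU)  {2A/1Mu/0Ld/0B | 3r 1w}
  3. ALU→r4 ⇒ go  {1A/1Mu/0Ld/0B | 1r 0w}
  4. BR ⇒ no(FU)  {1A/1Mu/0Ld/0B | 1r 0w}
  5. ALU→r1 ⇒ no(RD_PORT)  {1A/1Mu/0Ld/0B | 1r 0w}
  6. MUL→r1 ⇒ no(RD_PORT)  {1A/1Mu/0Ld/0B | 1r 0w}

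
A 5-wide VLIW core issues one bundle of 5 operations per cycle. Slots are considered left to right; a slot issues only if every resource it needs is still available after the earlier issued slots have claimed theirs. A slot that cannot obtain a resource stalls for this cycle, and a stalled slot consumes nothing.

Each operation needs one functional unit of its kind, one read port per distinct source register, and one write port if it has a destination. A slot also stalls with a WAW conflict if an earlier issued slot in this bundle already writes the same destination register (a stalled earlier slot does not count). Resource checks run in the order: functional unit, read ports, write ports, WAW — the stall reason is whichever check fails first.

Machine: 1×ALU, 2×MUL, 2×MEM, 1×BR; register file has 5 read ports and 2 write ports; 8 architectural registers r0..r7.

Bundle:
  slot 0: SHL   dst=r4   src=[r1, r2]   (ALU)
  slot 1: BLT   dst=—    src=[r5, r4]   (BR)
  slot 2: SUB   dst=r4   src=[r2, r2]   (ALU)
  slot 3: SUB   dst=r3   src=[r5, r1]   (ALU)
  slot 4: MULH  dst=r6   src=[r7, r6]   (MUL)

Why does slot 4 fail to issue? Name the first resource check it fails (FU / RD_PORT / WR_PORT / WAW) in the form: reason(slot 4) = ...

#0 ALU src=r1,r2 dispatched  <A:0 Mu:2 Ld:2 B:1 rd:3 wr:1>
#1 BR src=r5,r4 dispatched  <A:0 Mu:2 Ld:2 B:0 rd:1 wr:1>
#2 ALU src=r2,r2 held:FU  <A:0 Mu:2 Ld:2 B:0 rd:1 wr:1>
#3 ALU src=r5,r1 held:FU  <A:0 Mu:2 Ld:2 B:0 rd:1 wr:1>
#4 MUL src=r7,r6 held:RD_PORT  <A:0 Mu:2 Ld:2 B:0 rd:1 wr:1>

reason(slot 4) = RD_PORT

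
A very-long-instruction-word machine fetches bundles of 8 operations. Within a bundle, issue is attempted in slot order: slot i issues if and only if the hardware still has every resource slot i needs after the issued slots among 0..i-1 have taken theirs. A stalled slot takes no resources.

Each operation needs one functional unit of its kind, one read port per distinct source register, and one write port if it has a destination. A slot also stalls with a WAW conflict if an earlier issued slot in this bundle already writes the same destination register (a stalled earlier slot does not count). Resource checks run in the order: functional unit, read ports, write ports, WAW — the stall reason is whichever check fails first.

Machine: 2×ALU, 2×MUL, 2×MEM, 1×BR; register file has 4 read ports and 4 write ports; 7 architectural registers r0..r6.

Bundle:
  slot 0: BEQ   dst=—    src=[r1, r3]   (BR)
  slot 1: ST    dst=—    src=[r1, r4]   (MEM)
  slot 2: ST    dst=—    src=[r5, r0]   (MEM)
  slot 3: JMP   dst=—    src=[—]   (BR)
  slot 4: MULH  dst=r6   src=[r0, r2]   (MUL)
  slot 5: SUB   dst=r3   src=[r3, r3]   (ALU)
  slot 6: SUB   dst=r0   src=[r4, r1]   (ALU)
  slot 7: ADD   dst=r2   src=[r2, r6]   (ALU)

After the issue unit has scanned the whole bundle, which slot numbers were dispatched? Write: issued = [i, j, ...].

(0) want 1×BR +2rd +0wr — yes → AL2|MU2|ME2|BR0|rd2|wr4
(1) want 1×MEM +2rd +0wr — yes → AL2|MU2|ME1|BR0|rd0|wr4
(2) want 1×MEM +2rd +0wr — RD_PORT → AL2|MU2|ME1|BR0|rd0|wr4
(3) want 1×BR +0rd +0wr — FU → AL2|MU2|ME1|BR0|rd0|wr4
(4) want 1×MUL +2rd +1wr — RD_PORT → AL2|MU2|ME1|BR0|rd0|wr4
(5) want 1×ALU +1rd +1wr — RD_PORT → AL2|MU2|ME1|BR0|rd0|wr4
(6) want 1×ALU +2rd +1wr — RD_PORT → AL2|MU2|ME1|BR0|rd0|wr4
(7) want 1×ALU +2rd +1wr — RD_PORT → AL2|MU2|ME1|BR0|rd0|wr4

issued = [0, 1]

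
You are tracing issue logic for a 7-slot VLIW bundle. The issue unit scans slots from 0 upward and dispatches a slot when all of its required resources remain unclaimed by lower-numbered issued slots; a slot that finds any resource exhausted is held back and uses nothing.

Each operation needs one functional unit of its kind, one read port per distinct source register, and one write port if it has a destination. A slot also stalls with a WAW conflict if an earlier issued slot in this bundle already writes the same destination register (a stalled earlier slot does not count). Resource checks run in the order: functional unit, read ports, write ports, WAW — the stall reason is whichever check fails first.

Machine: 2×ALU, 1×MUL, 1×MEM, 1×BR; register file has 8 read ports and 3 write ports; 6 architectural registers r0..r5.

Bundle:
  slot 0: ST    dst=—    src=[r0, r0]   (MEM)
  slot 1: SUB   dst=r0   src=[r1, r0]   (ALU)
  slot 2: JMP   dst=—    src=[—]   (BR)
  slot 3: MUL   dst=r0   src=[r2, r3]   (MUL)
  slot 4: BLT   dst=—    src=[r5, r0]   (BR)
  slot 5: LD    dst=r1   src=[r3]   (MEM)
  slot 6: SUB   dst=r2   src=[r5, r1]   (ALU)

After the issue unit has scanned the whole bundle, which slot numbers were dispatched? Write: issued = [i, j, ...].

issued = [0, 1, 2, 6]

slot 0 (MEM): ISSUE — free A2,Mu1,Ld0,B1 rp7 wp3
slot 1 (ALU): ISSUE — free A1,Mu1,Ld0,B1 rp5 wp2
slot 2 (BR): ISSUE — free A1,Mu1,Ld0,B0 rp5 wp2
slot 3 (MUL): stall WAW — free A1,Mu1,Ld0,B0 rp5 wp2
slot 4 (BR): stall FU — free A1,Mu1,Ld0,B0 rp5 wp2
slot 5 (MEM): stall FU — free A1,Mu1,Ld0,B0 rp5 wp2
slot 6 (ALU): ISSUE — free A0,Mu1,Ld0,B0 rp3 wp1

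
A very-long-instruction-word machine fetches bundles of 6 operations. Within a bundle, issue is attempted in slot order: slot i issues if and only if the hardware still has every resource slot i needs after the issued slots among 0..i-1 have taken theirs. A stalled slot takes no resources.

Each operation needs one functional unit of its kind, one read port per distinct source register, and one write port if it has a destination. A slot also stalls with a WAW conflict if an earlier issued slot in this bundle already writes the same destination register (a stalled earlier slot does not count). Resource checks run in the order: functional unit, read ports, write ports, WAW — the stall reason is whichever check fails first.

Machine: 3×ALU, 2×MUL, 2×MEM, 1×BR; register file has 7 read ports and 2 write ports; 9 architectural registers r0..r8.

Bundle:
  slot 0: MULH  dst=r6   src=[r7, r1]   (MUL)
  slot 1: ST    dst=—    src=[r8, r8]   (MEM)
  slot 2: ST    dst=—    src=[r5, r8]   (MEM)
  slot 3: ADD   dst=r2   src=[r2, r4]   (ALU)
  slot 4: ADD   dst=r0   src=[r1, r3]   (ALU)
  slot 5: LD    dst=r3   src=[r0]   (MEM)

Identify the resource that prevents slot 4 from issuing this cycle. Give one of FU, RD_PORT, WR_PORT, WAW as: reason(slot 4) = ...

reason(slot 4) = RD_PORT

(0) want 1×MUL +2rd +1wr — yes → AL3|MU1|ME2|BR1|rd5|wr1
(1) want 1×MEM +1rd +0wr — yes → AL3|MU1|ME1|BR1|rd4|wr1
(2) want 1×MEM +2rd +0wr — yes → AL3|MU1|ME0|BR1|rd2|wr1
(3) want 1×ALU +2rd +1wr — yes → AL2|MU1|ME0|BR1|rd0|wr0
(4) want 1×ALU +2rd +1wr — RD_PORT → AL2|MU1|ME0|BR1|rd0|wr0
(5) want 1×MEM +1rd +1wr — FU → AL2|MU1|ME0|BR1|rd0|wr0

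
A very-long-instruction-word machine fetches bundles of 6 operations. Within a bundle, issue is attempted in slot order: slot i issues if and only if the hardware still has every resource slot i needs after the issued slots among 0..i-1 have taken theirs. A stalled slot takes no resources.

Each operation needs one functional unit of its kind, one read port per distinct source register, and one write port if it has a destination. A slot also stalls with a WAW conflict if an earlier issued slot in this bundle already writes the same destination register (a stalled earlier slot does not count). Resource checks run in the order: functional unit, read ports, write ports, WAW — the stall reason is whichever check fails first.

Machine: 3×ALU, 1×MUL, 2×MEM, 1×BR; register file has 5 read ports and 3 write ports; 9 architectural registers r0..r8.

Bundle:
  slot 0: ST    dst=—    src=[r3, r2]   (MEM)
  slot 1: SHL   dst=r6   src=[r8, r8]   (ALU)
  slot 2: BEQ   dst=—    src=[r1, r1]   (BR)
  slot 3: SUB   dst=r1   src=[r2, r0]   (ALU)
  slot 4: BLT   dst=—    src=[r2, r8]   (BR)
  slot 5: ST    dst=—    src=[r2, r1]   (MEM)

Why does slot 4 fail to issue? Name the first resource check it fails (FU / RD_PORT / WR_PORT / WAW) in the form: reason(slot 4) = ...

reason(slot 4) = FU

#0 MEM src=r3,r2 dispatched  <A:3 Mu:1 Ld:1 B:1 rd:3 wr:3>
#1 ALU src=r8,r8 dispatched  <A:2 Mu:1 Ld:1 B:1 rd:2 wr:2>
#2 BR src=r1,r1 dispatched  <A:2 Mu:1 Ld:1 B:0 rd:1 wr:2>
#3 ALU src=r2,r0 held:RD_PORT  <A:2 Mu:1 Ld:1 B:0 rd:1 wr:2>
#4 BR src=r2,r8 held:FU  <A:2 Mu:1 Ld:1 B:0 rd:1 wr:2>
#5 MEM src=r2,r1 held:RD_PORT  <A:2 Mu:1 Ld:1 B:0 rd:1 wr:2>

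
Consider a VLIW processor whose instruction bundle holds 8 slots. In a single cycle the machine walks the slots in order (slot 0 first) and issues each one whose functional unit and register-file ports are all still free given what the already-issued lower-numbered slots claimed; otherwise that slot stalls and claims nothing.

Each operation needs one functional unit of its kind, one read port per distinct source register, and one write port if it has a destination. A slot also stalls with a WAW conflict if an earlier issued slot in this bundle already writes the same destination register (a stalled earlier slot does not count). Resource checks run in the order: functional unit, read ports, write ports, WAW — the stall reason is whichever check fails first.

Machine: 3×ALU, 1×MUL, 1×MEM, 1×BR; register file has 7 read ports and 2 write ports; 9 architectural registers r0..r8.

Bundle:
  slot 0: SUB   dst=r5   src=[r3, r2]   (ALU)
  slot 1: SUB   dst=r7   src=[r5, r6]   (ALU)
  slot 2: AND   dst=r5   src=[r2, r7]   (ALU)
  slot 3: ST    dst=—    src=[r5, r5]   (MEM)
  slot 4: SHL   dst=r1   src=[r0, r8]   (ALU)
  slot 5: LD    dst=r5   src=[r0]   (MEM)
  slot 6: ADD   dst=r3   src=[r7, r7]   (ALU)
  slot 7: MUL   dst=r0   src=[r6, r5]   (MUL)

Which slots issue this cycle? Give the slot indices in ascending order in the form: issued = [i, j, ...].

issued = [0, 1, 3]

(0) want 1×ALU +2rd +1wr — yes → AL2|MU1|ME1|BR1|rd5|wr1
(1) want 1×ALU +2rd +1wr — yes → AL1|MU1|ME1|BR1|rd3|wr0
(2) want 1×ALU +2rd +1wr — WR_PORT → AL1|MU1|ME1|BR1|rd3|wr0
(3) want 1×MEM +1rd +0wr — yes → AL1|MU1|ME0|BR1|rd2|wr0
(4) want 1×ALU +2rd +1wr — WR_PORT → AL1|MU1|ME0|BR1|rd2|wr0
(5) want 1×MEM +1rd +1wr — FU → AL1|MU1|ME0|BR1|rd2|wr0
(6) want 1×ALU +1rd +1wr — WR_PORT → AL1|MU1|ME0|BR1|rd2|wr0
(7) want 1×MUL +2rd +1wr — WR_PORT → AL1|MU1|ME0|BR1|rd2|wr0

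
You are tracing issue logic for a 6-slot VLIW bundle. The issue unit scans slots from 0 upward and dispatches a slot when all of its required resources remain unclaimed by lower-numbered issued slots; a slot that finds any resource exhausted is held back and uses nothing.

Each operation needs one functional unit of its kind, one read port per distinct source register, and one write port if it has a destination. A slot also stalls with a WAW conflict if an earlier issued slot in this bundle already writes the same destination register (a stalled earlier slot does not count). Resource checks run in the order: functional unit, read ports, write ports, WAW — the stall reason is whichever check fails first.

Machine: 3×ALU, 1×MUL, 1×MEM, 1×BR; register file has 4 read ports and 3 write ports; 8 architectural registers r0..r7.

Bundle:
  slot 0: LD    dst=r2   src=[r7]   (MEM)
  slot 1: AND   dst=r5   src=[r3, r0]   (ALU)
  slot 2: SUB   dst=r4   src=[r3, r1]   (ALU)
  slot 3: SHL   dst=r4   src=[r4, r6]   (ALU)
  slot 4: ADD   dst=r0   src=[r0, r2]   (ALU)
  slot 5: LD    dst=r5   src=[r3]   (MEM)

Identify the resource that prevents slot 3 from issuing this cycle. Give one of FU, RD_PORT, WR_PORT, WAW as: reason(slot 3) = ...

reason(slot 3) = RD_PORT

(0) want 1×MEM +1rd +1wr — yes → AL3|MU1|ME0|BR1|rd3|wr2
(1) want 1×ALU +2rd +1wr — yes → AL2|MU1|ME0|BR1|rd1|wr1
(2) want 1×ALU +2rd +1wr — RD_PORT → AL2|MU1|ME0|BR1|rd1|wr1
(3) want 1×ALU +2rd +1wr — RD_PORT → AL2|MU1|ME0|BR1|rd1|wr1
(4) want 1×ALU +2rd +1wr — RD_PORT → AL2|MU1|ME0|BR1|rd1|wr1
(5) want 1×MEM +1rd +1wr — FU → AL2|MU1|ME0|BR1|rd1|wr1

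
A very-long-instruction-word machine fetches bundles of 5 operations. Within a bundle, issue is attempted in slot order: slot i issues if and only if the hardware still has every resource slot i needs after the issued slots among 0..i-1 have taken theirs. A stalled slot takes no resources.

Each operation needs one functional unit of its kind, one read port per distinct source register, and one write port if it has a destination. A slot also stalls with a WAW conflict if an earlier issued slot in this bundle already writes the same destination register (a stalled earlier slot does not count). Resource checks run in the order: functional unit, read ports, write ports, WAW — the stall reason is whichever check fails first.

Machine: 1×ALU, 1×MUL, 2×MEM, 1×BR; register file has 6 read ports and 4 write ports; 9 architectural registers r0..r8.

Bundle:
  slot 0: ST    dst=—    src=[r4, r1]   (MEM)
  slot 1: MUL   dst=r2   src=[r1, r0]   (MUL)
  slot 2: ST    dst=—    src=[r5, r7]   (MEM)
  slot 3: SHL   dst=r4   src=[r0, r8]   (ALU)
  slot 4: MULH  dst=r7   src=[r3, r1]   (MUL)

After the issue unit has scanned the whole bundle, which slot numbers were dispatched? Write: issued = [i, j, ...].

(0) want 1×MEM +2rd +0wr — yes → AL1|MU1|ME1|BR1|rd4|wr4
(1) want 1×MUL +2rd +1wr — yes → AL1|MU0|ME1|BR1|rd2|wr3
(2) want 1×MEM +2rd +0wr — yes → AL1|MU0|ME0|BR1|rd0|wr3
(3) want 1×ALU +2rd +1wr — RD_PORT → AL1|MU0|ME0|BR1|rd0|wr3
(4) want 1×MUL +2rd +1wr — FU → AL1|MU0|ME0|BR1|rd0|wr3

issued = [0, 1, 2]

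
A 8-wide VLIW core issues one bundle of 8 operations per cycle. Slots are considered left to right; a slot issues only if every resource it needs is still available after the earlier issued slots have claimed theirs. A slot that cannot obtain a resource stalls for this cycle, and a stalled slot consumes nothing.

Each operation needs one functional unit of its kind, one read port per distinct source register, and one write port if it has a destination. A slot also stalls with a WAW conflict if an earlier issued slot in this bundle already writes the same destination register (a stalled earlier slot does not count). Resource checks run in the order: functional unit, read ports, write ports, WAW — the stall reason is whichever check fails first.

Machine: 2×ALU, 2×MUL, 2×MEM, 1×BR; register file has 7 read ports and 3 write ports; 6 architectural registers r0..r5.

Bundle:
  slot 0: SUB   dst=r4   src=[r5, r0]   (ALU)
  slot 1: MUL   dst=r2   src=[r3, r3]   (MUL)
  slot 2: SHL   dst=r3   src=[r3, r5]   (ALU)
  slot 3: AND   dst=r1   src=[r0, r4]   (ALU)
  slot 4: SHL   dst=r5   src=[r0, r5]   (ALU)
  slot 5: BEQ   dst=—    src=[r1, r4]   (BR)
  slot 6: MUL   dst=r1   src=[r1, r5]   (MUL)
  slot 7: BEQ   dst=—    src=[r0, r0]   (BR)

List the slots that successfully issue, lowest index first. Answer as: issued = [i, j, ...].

issued = [0, 1, 2, 5]

slot 0 (ALU): ISSUE — free A1,Mu2,Ld2,B1 rp5 wp2
slot 1 (MUL): ISSUE — free A1,Mu1,Ld2,B1 rp4 wp1
slot 2 (ALU): ISSUE — free A0,Mu1,Ld2,B1 rp2 wp0
slot 3 (ALU): stall FU — free A0,Mu1,Ld2,B1 rp2 wp0
slot 4 (ALU): stall FU — free A0,Mu1,Ld2,B1 rp2 wp0
slot 5 (BR): ISSUE — free A0,Mu1,Ld2,B0 rp0 wp0
slot 6 (MUL): stall RD_PORT — free A0,Mu1,Ld2,B0 rp0 wp0
slot 7 (BR): stall FU — free A0,Mu1,Ld2,B0 rp0 wp0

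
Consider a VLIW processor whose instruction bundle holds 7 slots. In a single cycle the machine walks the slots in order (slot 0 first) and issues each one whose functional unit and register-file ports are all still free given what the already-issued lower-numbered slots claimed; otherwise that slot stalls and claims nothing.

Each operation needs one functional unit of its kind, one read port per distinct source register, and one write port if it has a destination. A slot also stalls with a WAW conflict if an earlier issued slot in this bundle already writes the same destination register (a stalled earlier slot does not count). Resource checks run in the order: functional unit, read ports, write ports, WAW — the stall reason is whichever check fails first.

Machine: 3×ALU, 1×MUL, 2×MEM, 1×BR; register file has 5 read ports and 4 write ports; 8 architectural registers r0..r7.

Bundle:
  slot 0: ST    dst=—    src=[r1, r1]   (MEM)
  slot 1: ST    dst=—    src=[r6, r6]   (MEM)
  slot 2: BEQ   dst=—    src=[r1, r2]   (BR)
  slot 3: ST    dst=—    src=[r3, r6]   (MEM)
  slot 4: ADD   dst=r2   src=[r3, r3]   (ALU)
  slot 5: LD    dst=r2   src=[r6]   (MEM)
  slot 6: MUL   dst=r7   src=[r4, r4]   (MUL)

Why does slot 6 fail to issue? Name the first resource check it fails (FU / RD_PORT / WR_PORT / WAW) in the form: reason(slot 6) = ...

reason(slot 6) = RD_PORT

slot 0 (MEM): ISSUE — free A3,Mu1,Ld1,B1 rp4 wp4
slot 1 (MEM): ISSUE — free A3,Mu1,Ld0,B1 rp3 wp4
slot 2 (BR): ISSUE — free A3,Mu1,Ld0,B0 rp1 wp4
slot 3 (MEM): stall FU — free A3,Mu1,Ld0,B0 rp1 wp4
slot 4 (ALU): ISSUE — free A2,Mu1,Ld0,B0 rp0 wp3
slot 5 (MEM): stall FU — free A2,Mu1,Ld0,B0 rp0 wp3
slot 6 (MUL): stall RD_PORT — free A2,Mu1,Ld0,B0 rp0 wp3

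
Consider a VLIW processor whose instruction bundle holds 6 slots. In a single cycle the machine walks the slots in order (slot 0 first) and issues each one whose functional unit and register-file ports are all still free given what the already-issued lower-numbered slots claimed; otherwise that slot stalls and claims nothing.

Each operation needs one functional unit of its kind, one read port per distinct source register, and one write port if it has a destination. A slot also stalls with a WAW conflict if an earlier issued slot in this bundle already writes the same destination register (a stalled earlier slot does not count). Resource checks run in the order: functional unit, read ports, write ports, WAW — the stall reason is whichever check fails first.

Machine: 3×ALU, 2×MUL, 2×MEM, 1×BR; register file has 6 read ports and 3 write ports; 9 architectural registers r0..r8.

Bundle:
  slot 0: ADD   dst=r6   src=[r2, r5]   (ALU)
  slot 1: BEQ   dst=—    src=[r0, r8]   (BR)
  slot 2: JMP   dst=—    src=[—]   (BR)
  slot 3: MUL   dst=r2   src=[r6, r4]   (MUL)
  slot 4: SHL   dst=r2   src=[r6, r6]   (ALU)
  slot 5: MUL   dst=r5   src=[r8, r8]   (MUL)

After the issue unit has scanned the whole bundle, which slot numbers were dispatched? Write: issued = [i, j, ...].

(0) want 1×ALU +2rd +1wr — yes → AL2|MU2|ME2|BR1|rd4|wr2
(1) want 1×BR +2rd +0wr — yes → AL2|MU2|ME2|BR0|rd2|wr2
(2) want 1×BR +0rd +0wr — FU → AL2|MU2|ME2|BR0|rd2|wr2
(3) want 1×MUL +2rd +1wr — yes → AL2|MU1|ME2|BR0|rd0|wr1
(4) want 1×ALU +1rd +1wr — RD_PORT → AL2|MU1|ME2|BR0|rd0|wr1
(5) want 1×MUL +1rd +1wr — RD_PORT → AL2|MU1|ME2|BR0|rd0|wr1

issued = [0, 1, 3]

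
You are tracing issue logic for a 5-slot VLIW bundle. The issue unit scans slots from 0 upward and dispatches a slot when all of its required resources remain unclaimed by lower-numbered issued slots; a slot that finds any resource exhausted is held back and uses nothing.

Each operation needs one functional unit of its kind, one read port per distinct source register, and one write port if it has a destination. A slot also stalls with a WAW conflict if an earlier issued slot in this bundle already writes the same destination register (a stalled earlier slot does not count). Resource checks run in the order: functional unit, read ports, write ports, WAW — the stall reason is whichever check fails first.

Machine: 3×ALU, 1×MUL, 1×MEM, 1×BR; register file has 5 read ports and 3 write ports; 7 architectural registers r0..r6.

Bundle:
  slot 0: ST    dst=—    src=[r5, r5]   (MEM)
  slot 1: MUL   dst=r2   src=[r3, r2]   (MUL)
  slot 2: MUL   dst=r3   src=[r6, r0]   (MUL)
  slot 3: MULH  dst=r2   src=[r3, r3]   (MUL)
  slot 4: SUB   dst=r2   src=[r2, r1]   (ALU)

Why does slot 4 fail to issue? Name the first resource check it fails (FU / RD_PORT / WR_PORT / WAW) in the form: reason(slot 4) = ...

slot 0 (MEM): ISSUE — free A3,Mu1,Ld0,B1 rp4 wp3
slot 1 (MUL): ISSUE — free A3,Mu0,Ld0,B1 rp2 wp2
slot 2 (MUL): stall FU — free A3,Mu0,Ld0,B1 rp2 wp2
slot 3 (MUL): stall FU — free A3,Mu0,Ld0,B1 rp2 wp2
slot 4 (ALU): stall WAW — free A3,Mu0,Ld0,B1 rp2 wp2

reason(slot 4) = WAW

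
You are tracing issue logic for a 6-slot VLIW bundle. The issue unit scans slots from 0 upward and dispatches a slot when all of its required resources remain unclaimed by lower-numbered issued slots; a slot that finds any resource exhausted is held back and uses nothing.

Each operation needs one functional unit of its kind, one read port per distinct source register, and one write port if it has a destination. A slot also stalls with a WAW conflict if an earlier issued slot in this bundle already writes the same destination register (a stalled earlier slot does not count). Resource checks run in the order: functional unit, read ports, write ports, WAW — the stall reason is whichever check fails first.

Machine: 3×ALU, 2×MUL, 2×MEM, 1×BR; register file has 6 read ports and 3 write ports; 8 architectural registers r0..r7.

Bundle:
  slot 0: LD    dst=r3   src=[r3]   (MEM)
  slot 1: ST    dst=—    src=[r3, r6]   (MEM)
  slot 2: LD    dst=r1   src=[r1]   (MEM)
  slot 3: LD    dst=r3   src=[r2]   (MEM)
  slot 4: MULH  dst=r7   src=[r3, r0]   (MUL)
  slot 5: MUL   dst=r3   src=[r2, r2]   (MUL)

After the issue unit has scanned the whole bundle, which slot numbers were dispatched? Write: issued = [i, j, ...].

[0] MEM needs rd=1 wr=1: ok; after: ALU=3 MUL=2 MEM=1 BR=1, R=5, W=2
[1] MEM needs rd=2 wr=0: ok; after: ALU=3 MUL=2 MEM=0 BR=1, R=3, W=2
[2] MEM needs rd=1 wr=1: FU; after: ALU=3 MUL=2 MEM=0 BR=1, R=3, W=2
[3] MEM needs rd=1 wr=1: FU; after: ALU=3 MUL=2 MEM=0 BR=1, R=3, W=2
[4] MUL needs rd=2 wr=1: ok; after: ALU=3 MUL=1 MEM=0 BR=1, R=1, W=1
[5] MUL needs rd=1 wr=1: WAW; after: ALU=3 MUL=1 MEM=0 BR=1, R=1, W=1

issued = [0, 1, 4]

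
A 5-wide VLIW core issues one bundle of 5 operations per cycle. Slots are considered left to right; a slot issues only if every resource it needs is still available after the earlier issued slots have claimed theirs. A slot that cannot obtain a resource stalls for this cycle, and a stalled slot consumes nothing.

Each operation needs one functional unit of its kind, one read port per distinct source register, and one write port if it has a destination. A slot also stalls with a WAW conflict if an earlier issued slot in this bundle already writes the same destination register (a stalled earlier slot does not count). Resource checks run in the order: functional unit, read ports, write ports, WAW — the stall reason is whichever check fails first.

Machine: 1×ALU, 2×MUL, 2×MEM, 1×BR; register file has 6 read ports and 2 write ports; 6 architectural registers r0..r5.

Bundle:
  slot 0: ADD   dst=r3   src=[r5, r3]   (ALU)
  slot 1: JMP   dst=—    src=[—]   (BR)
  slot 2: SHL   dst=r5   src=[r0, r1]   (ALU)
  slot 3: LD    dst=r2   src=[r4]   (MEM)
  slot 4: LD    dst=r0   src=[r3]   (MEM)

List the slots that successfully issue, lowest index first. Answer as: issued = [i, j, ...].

issued = [0, 1, 3]

slot 0 (ALU): ISSUE — free A0,Mu2,Ld2,B1 rp4 wp1
slot 1 (BR): ISSUE — free A0,Mu2,Ld2,B0 rp4 wp1
slot 2 (ALU): stall FU — free A0,Mu2,Ld2,B0 rp4 wp1
slot 3 (MEM): ISSUE — free A0,Mu2,Ld1,B0 rp3 wp0
slot 4 (MEM): stall WR_PORT — free A0,Mu2,Ld1,B0 rp3 wp0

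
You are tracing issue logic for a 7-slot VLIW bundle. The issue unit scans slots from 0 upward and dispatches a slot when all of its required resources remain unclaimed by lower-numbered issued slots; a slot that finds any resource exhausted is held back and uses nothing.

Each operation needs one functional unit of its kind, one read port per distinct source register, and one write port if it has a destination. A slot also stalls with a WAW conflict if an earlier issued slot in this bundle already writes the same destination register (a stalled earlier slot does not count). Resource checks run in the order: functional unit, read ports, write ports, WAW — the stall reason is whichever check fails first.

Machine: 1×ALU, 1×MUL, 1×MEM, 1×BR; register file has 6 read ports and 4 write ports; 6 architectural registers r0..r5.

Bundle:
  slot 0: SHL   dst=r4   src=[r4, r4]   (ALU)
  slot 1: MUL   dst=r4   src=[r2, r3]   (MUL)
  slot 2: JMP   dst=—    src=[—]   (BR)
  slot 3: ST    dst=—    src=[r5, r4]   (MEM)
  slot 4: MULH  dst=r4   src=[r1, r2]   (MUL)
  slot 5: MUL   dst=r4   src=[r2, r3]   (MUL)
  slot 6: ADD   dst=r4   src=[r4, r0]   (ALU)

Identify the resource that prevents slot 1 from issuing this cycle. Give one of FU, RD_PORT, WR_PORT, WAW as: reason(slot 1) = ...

#0 ALU src=r4,r4 dispatched  <A:0 Mu:1 Ld:1 B:1 rd:5 wr:3>
#1 MUL src=r2,r3 held:WAW  <A:0 Mu:1 Ld:1 B:1 rd:5 wr:3>
#2 BR src=- dispatched  <A:0 Mu:1 Ld:1 B:0 rd:5 wr:3>
#3 MEM src=r5,r4 dispatched  <A:0 Mu:1 Ld:0 B:0 rd:3 wr:3>
#4 MUL src=r1,r2 held:WAW  <A:0 Mu:1 Ld:0 B:0 rd:3 wr:3>
#5 MUL src=r2,r3 held:WAW  <A:0 Mu:1 Ld:0 B:0 rd:3 wr:3>
#6 ALU src=r4,r0 held:FU  <A:0 Mu:1 Ld:0 B:0 rd:3 wr:3>

reason(slot 1) = WAW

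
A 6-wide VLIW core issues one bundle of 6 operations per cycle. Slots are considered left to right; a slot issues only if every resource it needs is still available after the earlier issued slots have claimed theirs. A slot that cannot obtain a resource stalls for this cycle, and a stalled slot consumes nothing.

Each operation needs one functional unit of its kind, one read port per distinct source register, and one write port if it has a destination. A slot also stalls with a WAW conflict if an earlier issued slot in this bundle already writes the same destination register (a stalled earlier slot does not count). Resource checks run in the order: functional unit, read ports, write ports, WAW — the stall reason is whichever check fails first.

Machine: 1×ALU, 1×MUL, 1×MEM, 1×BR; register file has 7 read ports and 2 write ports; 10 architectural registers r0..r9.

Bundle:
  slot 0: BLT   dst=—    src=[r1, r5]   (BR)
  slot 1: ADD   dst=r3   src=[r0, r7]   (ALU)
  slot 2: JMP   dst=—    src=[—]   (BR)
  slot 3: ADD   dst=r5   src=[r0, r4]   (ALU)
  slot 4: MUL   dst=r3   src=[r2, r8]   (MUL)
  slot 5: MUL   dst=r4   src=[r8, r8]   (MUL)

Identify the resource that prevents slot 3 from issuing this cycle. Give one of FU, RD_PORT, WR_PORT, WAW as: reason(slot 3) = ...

reason(slot 3) = FU

[0] BR needs rd=2 wr=0: ok; after: ALU=1 MUL=1 MEM=1 BR=0, R=5, W=2
[1] ALU needs rd=2 wr=1: ok; after: ALU=0 MUL=1 MEM=1 BR=0, R=3, W=1
[2] BR needs rd=0 wr=0: FU; after: ALU=0 MUL=1 MEM=1 BR=0, R=3, W=1
[3] ALU needs rd=2 wr=1: FU; after: ALU=0 MUL=1 MEM=1 BR=0, R=3, W=1
[4] MUL needs rd=2 wr=1: WAW; after: ALU=0 MUL=1 MEM=1 BR=0, R=3, W=1
[5] MUL needs rd=1 wr=1: ok; after: ALU=0 MUL=0 MEM=1 BR=0, R=2, W=0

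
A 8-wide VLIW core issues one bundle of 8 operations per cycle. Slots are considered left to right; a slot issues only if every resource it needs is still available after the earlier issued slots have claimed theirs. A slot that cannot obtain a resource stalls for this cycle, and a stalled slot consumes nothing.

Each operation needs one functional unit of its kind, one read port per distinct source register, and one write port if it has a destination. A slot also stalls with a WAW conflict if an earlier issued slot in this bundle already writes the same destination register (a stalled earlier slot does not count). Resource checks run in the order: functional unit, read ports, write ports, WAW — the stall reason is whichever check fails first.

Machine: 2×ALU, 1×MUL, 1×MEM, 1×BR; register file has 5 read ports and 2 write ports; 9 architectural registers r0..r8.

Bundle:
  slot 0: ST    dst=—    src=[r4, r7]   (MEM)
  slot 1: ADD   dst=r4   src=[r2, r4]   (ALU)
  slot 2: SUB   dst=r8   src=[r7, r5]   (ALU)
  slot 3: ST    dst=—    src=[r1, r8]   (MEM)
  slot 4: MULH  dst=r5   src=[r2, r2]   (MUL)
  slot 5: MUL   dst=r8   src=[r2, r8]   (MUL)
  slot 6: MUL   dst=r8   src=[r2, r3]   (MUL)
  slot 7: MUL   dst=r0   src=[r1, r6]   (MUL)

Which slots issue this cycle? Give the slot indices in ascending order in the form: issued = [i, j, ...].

  0. MEM ⇒ go  {2A/1Mu/0Ld/1B | 3r 2w}
  1. ALU→r4 ⇒ go  {1A/1Mu/0Ld/1B | 1r 1w}
  2. ALU→r8 ⇒ no(RD_PORT)  {1A/1Mu/0Ld/1B | 1r 1w}
  3. MEM ⇒ no(FU)  {1A/1Mu/0Ld/1B | 1r 1w}
  4. MUL→r5 ⇒ go  {1A/0Mu/0Ld/1B | 0r 0w}
  5. MUL→r8 ⇒ no(FU)  {1A/0Mu/0Ld/1B | 0r 0w}
  6. MUL→r8 ⇒ no(FU)  {1A/0Mu/0Ld/1B | 0r 0w}
  7. MUL→r0 ⇒ no(FU)  {1A/0Mu/0Ld/1B | 0r 0w}

issued = [0, 1, 4]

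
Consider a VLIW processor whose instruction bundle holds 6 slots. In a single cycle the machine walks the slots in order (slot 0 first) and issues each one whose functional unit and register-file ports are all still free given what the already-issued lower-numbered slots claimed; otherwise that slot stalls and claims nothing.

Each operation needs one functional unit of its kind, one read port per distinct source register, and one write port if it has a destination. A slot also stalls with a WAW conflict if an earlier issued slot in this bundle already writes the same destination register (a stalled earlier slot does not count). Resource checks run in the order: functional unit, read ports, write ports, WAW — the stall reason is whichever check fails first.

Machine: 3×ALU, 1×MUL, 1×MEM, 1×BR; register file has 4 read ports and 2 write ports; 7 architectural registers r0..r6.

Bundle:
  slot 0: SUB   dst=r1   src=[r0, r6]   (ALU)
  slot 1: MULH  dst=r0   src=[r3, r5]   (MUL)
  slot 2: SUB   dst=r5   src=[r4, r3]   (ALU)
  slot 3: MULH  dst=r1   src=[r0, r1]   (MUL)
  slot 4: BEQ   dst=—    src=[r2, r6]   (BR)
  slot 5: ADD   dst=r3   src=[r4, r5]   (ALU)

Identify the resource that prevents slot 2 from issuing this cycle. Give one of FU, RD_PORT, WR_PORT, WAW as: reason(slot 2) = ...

[0] ALU needs rd=2 wr=1: ok; after: ALU=2 MUL=1 MEM=1 BR=1, R=2, W=1
[1] MUL needs rd=2 wr=1: ok; after: ALU=2 MUL=0 MEM=1 BR=1, R=0, W=0
[2] ALU needs rd=2 wr=1: RD_PORT; after: ALU=2 MUL=0 MEM=1 BR=1, R=0, W=0
[3] MUL needs rd=2 wr=1: FU; after: ALU=2 MUL=0 MEM=1 BR=1, R=0, W=0
[4] BR needs rd=2 wr=0: RD_PORT; after: ALU=2 MUL=0 MEM=1 BR=1, R=0, W=0
[5] ALU needs rd=2 wr=1: RD_PORT; after: ALU=2 MUL=0 MEM=1 BR=1, R=0, W=0

reason(slot 2) = RD_PORT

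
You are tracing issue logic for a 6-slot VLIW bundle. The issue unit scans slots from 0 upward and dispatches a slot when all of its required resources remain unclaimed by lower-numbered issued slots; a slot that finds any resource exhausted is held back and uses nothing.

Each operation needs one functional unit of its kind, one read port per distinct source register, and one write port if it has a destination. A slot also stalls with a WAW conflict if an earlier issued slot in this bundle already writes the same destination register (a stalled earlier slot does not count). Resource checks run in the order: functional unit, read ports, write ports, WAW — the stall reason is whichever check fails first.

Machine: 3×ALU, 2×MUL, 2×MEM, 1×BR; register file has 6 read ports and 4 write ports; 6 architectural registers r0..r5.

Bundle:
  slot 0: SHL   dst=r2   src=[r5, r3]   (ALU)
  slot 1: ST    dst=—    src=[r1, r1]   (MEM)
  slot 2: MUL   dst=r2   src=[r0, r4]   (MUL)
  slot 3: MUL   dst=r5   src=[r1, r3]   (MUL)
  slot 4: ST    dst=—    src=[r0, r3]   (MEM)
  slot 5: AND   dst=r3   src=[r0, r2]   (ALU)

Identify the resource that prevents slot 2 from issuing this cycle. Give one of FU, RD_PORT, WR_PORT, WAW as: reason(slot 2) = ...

slot 0 (ALU): ISSUE — free A2,Mu2,Ld2,B1 rp4 wp3
slot 1 (MEM): ISSUE — free A2,Mu2,Ld1,B1 rp3 wp3
slot 2 (MUL): stall WAW — free A2,Mu2,Ld1,B1 rp3 wp3
slot 3 (MUL): ISSUE — free A2,Mu1,Ld1,B1 rp1 wp2
slot 4 (MEM): stall RD_PORT — free A2,Mu1,Ld1,B1 rp1 wp2
slot 5 (ALU): stall RD_PORT — free A2,Mu1,Ld1,B1 rp1 wp2

reason(slot 2) = WAW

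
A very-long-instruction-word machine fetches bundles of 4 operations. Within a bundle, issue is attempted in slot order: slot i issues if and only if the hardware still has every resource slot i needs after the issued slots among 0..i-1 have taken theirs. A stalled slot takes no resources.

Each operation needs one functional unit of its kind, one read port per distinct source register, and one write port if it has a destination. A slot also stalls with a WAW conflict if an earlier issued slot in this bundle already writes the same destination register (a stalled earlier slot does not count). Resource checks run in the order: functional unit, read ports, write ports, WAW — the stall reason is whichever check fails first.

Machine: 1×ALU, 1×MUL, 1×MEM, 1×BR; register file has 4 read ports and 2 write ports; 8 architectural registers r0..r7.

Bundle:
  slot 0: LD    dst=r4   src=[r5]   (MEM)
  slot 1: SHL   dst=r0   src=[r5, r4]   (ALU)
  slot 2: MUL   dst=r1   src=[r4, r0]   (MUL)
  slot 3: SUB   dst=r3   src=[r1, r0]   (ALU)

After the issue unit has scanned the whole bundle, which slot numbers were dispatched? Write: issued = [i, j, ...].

(0) want 1×MEM +1rd +1wr — yes → AL1|MU1|ME0|BR1|rd3|wr1
(1) want 1×ALU +2rd +1wr — yes → AL0|MU1|ME0|BR1|rd1|wr0
(2) want 1×MUL +2rd +1wr — RD_PORT → AL0|MU1|ME0|BR1|rd1|wr0
(3) want 1×ALU +2rd +1wr — FU → AL0|MU1|ME0|BR1|rd1|wr0

issued = [0, 1]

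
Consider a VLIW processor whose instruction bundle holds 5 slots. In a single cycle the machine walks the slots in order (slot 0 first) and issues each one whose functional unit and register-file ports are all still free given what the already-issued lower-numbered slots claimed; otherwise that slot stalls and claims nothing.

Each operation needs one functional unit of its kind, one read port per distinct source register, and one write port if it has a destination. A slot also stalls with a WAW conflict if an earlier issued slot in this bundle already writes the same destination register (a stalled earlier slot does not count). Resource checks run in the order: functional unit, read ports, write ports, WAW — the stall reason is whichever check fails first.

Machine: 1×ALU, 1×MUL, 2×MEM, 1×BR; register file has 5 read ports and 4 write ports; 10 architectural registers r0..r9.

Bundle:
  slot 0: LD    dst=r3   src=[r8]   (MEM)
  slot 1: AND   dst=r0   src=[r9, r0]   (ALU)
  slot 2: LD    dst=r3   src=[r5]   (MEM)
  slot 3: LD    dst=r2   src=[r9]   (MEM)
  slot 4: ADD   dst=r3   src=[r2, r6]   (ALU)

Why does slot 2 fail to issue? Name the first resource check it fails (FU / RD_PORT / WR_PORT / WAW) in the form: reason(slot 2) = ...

reason(slot 2) = WAW

(0) want 1×MEM +1rd +1wr — yes → AL1|MU1|ME1|BR1|rd4|wr3
(1) want 1×ALU +2rd +1wr — yes → AL0|MU1|ME1|BR1|rd2|wr2
(2) want 1×MEM +1rd +1wr — WAW → AL0|MU1|ME1|BR1|rd2|wr2
(3) want 1×MEM +1rd +1wr — yes → AL0|MU1|ME0|BR1|rd1|wr1
(4) want 1×ALU +2rd +1wr — FU → AL0|MU1|ME0|BR1|rd1|wr1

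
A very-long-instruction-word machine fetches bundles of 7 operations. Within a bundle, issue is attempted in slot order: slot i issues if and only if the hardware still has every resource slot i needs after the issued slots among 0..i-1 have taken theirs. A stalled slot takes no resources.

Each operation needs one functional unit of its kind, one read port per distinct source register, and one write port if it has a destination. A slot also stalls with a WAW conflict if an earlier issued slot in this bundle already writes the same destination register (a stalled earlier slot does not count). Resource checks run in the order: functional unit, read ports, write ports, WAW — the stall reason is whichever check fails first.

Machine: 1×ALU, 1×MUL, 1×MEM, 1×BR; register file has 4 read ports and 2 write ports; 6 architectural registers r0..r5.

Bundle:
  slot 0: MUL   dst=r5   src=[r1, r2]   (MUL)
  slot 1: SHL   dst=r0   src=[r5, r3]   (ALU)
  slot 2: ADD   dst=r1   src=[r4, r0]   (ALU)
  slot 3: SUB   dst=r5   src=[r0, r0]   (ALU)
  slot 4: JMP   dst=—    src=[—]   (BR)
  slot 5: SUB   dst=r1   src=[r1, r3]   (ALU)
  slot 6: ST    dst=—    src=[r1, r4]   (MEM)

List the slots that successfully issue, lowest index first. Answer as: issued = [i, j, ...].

(0) want 1×MUL +2rd +1wr — yes → AL1|MU0|ME1|BR1|rd2|wr1
(1) want 1×ALU +2rd +1wr — yes → AL0|MU0|ME1|BR1|rd0|wr0
(2) want 1×ALU +2rd +1wr — FU → AL0|MU0|ME1|BR1|rd0|wr0
(3) want 1×ALU +1rd +1wr — FU → AL0|MU0|ME1|BR1|rd0|wr0
(4) want 1×BR +0rd +0wr — yes → AL0|MU0|ME1|BR0|rd0|wr0
(5) want 1×ALU +2rd +1wr — FU → AL0|MU0|ME1|BR0|rd0|wr0
(6) want 1×MEM +2rd +0wr — RD_PORT → AL0|MU0|ME1|BR0|rd0|wr0

issued = [0, 1, 4]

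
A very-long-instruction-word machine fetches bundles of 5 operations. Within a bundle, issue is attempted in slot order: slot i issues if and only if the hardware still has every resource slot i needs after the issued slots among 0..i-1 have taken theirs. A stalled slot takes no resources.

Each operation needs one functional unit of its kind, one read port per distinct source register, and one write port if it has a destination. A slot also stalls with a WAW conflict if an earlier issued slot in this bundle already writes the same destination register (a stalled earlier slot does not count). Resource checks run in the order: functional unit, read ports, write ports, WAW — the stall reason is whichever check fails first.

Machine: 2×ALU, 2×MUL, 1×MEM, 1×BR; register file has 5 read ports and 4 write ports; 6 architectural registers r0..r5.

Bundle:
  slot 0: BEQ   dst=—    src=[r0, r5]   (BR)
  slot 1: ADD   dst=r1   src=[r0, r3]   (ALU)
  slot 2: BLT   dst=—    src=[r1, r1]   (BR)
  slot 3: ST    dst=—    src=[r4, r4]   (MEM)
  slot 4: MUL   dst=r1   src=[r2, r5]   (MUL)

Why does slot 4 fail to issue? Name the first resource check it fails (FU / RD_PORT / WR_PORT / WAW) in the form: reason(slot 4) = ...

(0) want 1×BR +2rd +0wr — yes → AL2|MU2|ME1|BR0|rd3|wr4
(1) want 1×ALU +2rd +1wr — yes → AL1|MU2|ME1|BR0|rd1|wr3
(2) want 1×BR +1rd +0wr — FU → AL1|MU2|ME1|BR0|rd1|wr3
(3) want 1×MEM +1rd +0wr — yes → AL1|MU2|ME0|BR0|rd0|wr3
(4) want 1×MUL +2rd +1wr — RD_PORT → AL1|MU2|ME0|BR0|rd0|wr3

reason(slot 4) = RD_PORT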